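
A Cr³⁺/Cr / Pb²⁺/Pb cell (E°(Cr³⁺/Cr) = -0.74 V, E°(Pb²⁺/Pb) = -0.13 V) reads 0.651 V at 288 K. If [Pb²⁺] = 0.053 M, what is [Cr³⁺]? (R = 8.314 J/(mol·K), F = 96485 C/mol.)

From the Nernst equation, ln Q = nF(E° − E)/RT = 6×96485×(0.61 − 0.651)/(8.314×288) = -9.913, so Q = 4.95 × 10^-5.
With Q = [Cr³⁺]^2/[Pb²⁺]^3 and the known concentrations, [Cr³⁺]^2 in the numerator gives [Cr³⁺] = 8.6 × 10^-5 M.

8.6 × 10^-5 M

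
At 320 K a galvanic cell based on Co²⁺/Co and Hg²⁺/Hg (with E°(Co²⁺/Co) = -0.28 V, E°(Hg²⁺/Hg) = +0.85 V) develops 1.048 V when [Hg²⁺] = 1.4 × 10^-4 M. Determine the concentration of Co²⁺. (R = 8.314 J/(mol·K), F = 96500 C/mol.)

0.054 M

From the Nernst equation, ln Q = nF(E° − E)/RT = 2×96500×(1.13 − 1.048)/(8.314×320) = 5.949, so Q = 383.
With Q = [Co²⁺]/[Hg²⁺] and the known concentrations, [Co²⁺] in the numerator gives [Co²⁺] = 0.054 M.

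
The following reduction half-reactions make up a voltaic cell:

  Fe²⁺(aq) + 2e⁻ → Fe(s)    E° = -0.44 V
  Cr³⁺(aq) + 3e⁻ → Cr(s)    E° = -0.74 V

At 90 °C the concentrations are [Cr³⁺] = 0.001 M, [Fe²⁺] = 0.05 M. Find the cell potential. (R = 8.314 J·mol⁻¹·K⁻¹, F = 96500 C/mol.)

0.325 V

The Fe²⁺/Fe couple has the higher reduction potential and acts as the cathode, so E°_cell = -0.44 − (-0.74) = 0.30 V.
Balancing electrons gives n = 6; the reaction quotient is Q = [Cr³⁺]^2/[Fe²⁺]^3 = 0.00800.
E = E° − (RT/nF) ln Q = 0.30 − (8.314×363)/(6×96500) × (-4.828) = 0.300 + 0.025 = 0.325 V.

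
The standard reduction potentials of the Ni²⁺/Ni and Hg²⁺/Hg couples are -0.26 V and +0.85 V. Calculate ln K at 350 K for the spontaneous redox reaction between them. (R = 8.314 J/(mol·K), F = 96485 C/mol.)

ln K = 73.6

E°_cell = +0.85 − (-0.26) = 1.11 V, with n = 2 electrons transferred.
At equilibrium E = 0, so the Nernst equation gives ln K = nFE°/RT = (2)(96485)(1.11)/((8.314)(350)) = 73.61.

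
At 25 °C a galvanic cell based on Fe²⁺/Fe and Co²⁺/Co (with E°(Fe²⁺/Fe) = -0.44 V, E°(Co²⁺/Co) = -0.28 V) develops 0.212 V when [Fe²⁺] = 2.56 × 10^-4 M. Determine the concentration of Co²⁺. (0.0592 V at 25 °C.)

From the Nernst equation, log Q = n(E° − E)/0.0592 = 2(0.16 − 0.212)/0.0592 = -1.757, so Q = 0.0175.
With Q = [Fe²⁺]/[Co²⁺] and the known concentrations, [Co²⁺] in the denominator gives [Co²⁺] = 0.015 M.

0.015 M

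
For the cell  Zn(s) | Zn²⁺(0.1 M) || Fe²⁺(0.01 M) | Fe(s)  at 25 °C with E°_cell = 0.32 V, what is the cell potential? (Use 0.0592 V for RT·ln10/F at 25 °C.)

Balancing electrons gives n = 2; the reaction quotient is Q = [Zn²⁺]/[Fe²⁺] = 10.0.
At 25 °C, E = E° − (0.0592/n) log Q = 0.32 − (0.0592/2)(1.000) = 0.320 − 0.030 = 0.290 V.

0.290 V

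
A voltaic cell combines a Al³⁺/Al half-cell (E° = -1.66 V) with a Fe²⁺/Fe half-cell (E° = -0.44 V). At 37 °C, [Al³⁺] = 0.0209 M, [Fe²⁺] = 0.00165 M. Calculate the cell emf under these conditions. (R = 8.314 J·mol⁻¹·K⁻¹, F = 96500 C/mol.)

The Fe²⁺/Fe couple has the higher reduction potential and acts as the cathode, so E°_cell = -0.44 − (-1.66) = 1.22 V.
Balancing electrons gives n = 6; the reaction quotient is Q = [Al³⁺]^2/[Fe²⁺]^3 = 9.72 × 10^4.
E = E° − (RT/nF) ln Q = 1.22 − (8.314×310)/(6×96500) × (11.485) = 1.220 − 0.051 = 1.169 V.

1.17 V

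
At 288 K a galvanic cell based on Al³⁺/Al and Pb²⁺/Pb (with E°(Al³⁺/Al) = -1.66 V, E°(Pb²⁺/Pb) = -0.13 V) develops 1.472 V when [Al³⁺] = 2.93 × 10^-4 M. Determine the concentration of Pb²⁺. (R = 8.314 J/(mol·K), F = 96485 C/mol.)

From the Nernst equation, ln Q = nF(E° − E)/RT = 6×96485×(1.53 − 1.472)/(8.314×288) = 14.023, so Q = 1.23 × 10^6.
With Q = [Al³⁺]^2/[Pb²⁺]^3 and the known concentrations, [Pb²⁺]^3 in the denominator gives [Pb²⁺] = 4.1 × 10^-5 M.

4.1 × 10^-5 M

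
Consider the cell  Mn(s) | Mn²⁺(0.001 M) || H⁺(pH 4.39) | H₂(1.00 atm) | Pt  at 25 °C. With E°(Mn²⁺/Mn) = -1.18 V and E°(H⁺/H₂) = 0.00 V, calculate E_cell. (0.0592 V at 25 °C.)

1.01 V

The hydrogen couple is the cathode, so E°_cell = 1.18 V; n = 2.
[H⁺] = 10^(−4.39) = 4.1 × 10^-5 M, and Q = [Mn²⁺]·P(H₂) / [H⁺]^2 = 6.03 × 10^5.
E = E° − (0.0592/2) log Q = 1.18 − (0.0592/2)(5.780) = 1.009 V.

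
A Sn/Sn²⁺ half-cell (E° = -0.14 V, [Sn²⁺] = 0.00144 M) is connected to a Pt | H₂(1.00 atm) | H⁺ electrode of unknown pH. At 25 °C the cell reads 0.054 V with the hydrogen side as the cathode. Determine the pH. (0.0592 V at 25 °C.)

pH = 2.87

E°_cell = 0.14 V and n = 2.
log Q = n(E° − E)/0.0592 = 2×(0.14 − 0.054)/0.0592 = 2.905.
With Q = [Sn²⁺]·P(H₂) / [H⁺]^2, solving for [H⁺] gives log[H⁺] = -2.874, so pH = 2.87.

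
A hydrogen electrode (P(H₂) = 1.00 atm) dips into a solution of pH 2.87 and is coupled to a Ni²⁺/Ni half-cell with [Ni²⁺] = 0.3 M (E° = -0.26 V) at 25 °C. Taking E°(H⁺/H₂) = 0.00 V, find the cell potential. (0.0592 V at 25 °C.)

0.11 V

The hydrogen couple is the cathode, so E°_cell = 0.26 V; n = 2.
[H⁺] = 10^(−2.87) = 0.0013 M, and Q = [Ni²⁺]·P(H₂) / [H⁺]^2 = 1.65 × 10^5.
E = E° − (0.0592/2) log Q = 0.26 − (0.0592/2)(5.217) = 0.106 V.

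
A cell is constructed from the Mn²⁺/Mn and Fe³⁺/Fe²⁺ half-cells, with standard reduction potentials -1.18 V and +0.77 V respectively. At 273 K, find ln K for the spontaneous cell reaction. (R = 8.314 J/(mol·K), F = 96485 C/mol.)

ln K = 165.8

E°_cell = +0.77 − (-1.18) = 1.95 V, with n = 2 electrons transferred.
At equilibrium E = 0, so the Nernst equation gives ln K = nFE°/RT = (2)(96485)(1.95)/((8.314)(273)) = 165.79.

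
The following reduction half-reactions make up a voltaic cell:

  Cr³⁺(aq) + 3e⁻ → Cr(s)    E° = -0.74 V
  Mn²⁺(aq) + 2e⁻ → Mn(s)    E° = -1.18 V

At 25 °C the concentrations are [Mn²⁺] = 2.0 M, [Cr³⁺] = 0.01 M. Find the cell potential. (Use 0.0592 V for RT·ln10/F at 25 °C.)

0.392 V

The Cr³⁺/Cr couple has the higher reduction potential and acts as the cathode, so E°_cell = -0.74 − (-1.18) = 0.44 V.
Balancing electrons gives n = 6; the reaction quotient is Q = [Mn²⁺]^3/[Cr³⁺]^2 = 8 × 10^4.
At 25 °C, E = E° − (0.0592/n) log Q = 0.44 − (0.0592/6)(4.903) = 0.440 − 0.048 = 0.392 V.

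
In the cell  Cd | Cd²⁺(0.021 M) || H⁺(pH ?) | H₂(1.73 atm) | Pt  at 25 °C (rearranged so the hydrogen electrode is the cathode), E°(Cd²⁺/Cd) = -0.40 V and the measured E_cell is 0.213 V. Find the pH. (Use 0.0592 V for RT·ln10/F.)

pH = 3.88

E°_cell = 0.40 V and n = 2.
log Q = n(E° − E)/0.0592 = 2×(0.40 − 0.213)/0.0592 = 6.318.
With Q = [Cd²⁺]·P(H₂) / [H⁺]^2, solving for [H⁺] gives log[H⁺] = -3.879, so pH = 3.88.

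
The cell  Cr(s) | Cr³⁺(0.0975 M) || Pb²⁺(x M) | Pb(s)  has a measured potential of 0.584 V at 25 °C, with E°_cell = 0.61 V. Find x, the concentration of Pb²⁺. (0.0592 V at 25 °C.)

0.028 M

From the Nernst equation, log Q = n(E° − E)/0.0592 = 6(0.61 − 0.584)/0.0592 = 2.635, so Q = 432.
With Q = [Cr³⁺]^2/[Pb²⁺]^3 and the known concentrations, [Pb²⁺]^3 in the denominator gives [Pb²⁺] = 0.028 M.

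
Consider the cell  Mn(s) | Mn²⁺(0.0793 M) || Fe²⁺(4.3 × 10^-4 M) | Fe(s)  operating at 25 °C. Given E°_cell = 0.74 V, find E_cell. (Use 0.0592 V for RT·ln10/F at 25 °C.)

Balancing electrons gives n = 2; the reaction quotient is Q = [Mn²⁺]/[Fe²⁺] = 184.
At 25 °C, E = E° − (0.0592/n) log Q = 0.74 − (0.0592/2)(2.266) = 0.740 − 0.067 = 0.673 V.

0.673 V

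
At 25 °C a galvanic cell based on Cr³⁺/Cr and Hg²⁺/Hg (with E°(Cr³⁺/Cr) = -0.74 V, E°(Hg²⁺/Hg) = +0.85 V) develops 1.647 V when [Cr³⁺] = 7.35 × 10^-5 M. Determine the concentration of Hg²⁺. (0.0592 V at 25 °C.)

0.15 M

From the Nernst equation, log Q = n(E° − E)/0.0592 = 6(1.59 − 1.647)/0.0592 = -5.777, so Q = 1.67 × 10^-6.
With Q = [Cr³⁺]^2/[Hg²⁺]^3 and the known concentrations, [Hg²⁺]^3 in the denominator gives [Hg²⁺] = 0.15 M.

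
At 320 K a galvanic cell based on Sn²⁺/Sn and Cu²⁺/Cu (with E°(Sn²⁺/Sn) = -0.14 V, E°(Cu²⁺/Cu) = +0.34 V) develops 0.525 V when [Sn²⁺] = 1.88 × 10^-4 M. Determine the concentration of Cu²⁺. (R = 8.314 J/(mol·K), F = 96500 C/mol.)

0.0049 M

From the Nernst equation, ln Q = nF(E° − E)/RT = 2×96500×(0.48 − 0.525)/(8.314×320) = -3.264, so Q = 0.0382.
With Q = [Sn²⁺]/[Cu²⁺] and the known concentrations, [Cu²⁺] in the denominator gives [Cu²⁺] = 0.0049 M.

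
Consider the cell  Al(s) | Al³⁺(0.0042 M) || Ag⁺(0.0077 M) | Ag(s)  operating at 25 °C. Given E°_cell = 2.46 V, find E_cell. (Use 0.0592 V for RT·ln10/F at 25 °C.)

2.38 V

Balancing electrons gives n = 3; the reaction quotient is Q = [Al³⁺]/[Ag⁺]^3 = 9200.
At 25 °C, E = E° − (0.0592/n) log Q = 2.46 − (0.0592/3)(3.964) = 2.460 − 0.078 = 2.382 V.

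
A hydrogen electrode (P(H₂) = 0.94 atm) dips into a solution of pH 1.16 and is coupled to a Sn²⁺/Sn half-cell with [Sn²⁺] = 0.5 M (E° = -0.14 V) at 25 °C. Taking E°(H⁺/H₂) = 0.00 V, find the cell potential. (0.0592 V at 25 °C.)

The hydrogen couple is the cathode, so E°_cell = 0.14 V; n = 2.
[H⁺] = 10^(−1.16) = 0.069 M, and Q = [Sn²⁺]·P(H₂) / [H⁺]^2 = 98.2.
E = E° − (0.0592/2) log Q = 0.14 − (0.0592/2)(1.992) = 0.081 V.

0.081 V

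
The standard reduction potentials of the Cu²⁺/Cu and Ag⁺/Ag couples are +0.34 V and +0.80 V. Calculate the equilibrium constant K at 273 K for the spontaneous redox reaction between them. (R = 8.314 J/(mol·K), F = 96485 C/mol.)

9.7 × 10^16

E°_cell = +0.80 − (+0.34) = 0.46 V, with n = 2 electrons transferred.
At equilibrium E = 0, so the Nernst equation gives ln K = nFE°/RT = (2)(96485)(0.46)/((8.314)(273)) = 39.11.
K = e^39.11 = 9.7 × 10^16.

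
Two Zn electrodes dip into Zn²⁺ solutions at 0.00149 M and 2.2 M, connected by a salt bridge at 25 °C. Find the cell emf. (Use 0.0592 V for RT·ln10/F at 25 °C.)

Both half-cells are Zn²⁺/Zn, so E°_cell = 0. The concentrated side is the cathode; the cell reaction moves Zn²⁺ from high to low concentration with n = 2.
Q = [Zn²⁺]_dilute/[Zn²⁺]_conc = 0.00149/2.2 = 6.77 × 10^-4.
E = 0 − (0.0592/2) log Q = −(0.0592/2)(-3.169) = 0.0938 V.

0.094 V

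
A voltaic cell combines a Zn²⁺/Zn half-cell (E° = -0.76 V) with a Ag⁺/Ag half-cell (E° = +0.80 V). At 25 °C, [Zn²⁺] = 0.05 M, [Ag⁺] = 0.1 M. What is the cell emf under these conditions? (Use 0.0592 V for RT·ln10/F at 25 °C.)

The Ag⁺/Ag couple has the higher reduction potential and acts as the cathode, so E°_cell = +0.80 − (-0.76) = 1.56 V.
Balancing electrons gives n = 2; the reaction quotient is Q = [Zn²⁺]/[Ag⁺]^2 = 5.00.
At 25 °C, E = E° − (0.0592/n) log Q = 1.56 − (0.0592/2)(0.699) = 1.560 − 0.021 = 1.539 V.

1.54 V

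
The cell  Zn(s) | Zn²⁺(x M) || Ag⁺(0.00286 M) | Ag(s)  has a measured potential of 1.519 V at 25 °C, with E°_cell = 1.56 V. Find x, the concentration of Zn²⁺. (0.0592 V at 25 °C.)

From the Nernst equation, log Q = n(E° − E)/0.0592 = 2(1.56 − 1.519)/0.0592 = 1.385, so Q = 24.3.
With Q = [Zn²⁺]/[Ag⁺]^2 and the known concentrations, [Zn²⁺] in the numerator gives [Zn²⁺] = 2 × 10^-4 M.

2 × 10^-4 M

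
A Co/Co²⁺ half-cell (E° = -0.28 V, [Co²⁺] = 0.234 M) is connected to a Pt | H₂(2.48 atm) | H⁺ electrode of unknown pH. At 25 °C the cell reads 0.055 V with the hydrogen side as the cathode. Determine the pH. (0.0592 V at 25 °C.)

pH = 3.92

E°_cell = 0.28 V and n = 2.
log Q = n(E° − E)/0.0592 = 2×(0.28 − 0.055)/0.0592 = 7.601.
With Q = [Co²⁺]·P(H₂) / [H⁺]^2, solving for [H⁺] gives log[H⁺] = -3.919, so pH = 3.92.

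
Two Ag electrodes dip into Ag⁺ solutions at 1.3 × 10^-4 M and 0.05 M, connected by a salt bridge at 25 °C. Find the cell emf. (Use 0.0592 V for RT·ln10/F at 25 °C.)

0.15 V

Both half-cells are Ag⁺/Ag, so E°_cell = 0. The concentrated side is the cathode; the cell reaction moves Ag⁺ from high to low concentration with n = 1.
Q = [Ag⁺]_dilute/[Ag⁺]_conc = 1.3 × 10^-4/0.05 = 0.00260.
E = 0 − (0.0592/1) log Q = −(0.0592/1)(-2.585) = 0.1530 V.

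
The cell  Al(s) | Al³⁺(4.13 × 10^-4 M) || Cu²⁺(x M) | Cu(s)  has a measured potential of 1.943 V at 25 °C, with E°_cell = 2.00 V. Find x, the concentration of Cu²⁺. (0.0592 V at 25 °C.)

From the Nernst equation, log Q = n(E° − E)/0.0592 = 6(2.00 − 1.943)/0.0592 = 5.777, so Q = 5.98 × 10^5.
With Q = [Al³⁺]^2/[Cu²⁺]^3 and the known concentrations, [Cu²⁺]^3 in the denominator gives [Cu²⁺] = 6.6 × 10^-5 M.

6.6 × 10^-5 M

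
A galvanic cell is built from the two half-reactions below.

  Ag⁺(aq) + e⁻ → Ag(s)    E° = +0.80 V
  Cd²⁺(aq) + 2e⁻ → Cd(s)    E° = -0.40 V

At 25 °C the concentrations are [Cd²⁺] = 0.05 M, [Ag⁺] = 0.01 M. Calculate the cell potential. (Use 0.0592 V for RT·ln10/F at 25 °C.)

The Ag⁺/Ag couple has the higher reduction potential and acts as the cathode, so E°_cell = +0.80 − (-0.40) = 1.20 V.
Balancing electrons gives n = 2; the reaction quotient is Q = [Cd²⁺]/[Ag⁺]^2 = 500.
At 25 °C, E = E° − (0.0592/n) log Q = 1.20 − (0.0592/2)(2.699) = 1.200 − 0.080 = 1.120 V.

1.12 V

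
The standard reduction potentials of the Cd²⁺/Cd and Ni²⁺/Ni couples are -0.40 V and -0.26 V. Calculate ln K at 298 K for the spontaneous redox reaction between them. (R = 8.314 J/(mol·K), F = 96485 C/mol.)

ln K = 10.9

E°_cell = -0.26 − (-0.40) = 0.14 V, with n = 2 electrons transferred.
At equilibrium E = 0, so the Nernst equation gives ln K = nFE°/RT = (2)(96485)(0.14)/((8.314)(298)) = 10.90.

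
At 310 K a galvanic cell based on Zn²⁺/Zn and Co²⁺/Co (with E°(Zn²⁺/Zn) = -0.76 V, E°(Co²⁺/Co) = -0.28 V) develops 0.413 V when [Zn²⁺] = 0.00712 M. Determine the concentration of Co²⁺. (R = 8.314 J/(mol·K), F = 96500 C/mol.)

From the Nernst equation, ln Q = nF(E° − E)/RT = 2×96500×(0.48 − 0.413)/(8.314×310) = 5.017, so Q = 151.
With Q = [Zn²⁺]/[Co²⁺] and the known concentrations, [Co²⁺] in the denominator gives [Co²⁺] = 4.7 × 10^-5 M.

4.7 × 10^-5 M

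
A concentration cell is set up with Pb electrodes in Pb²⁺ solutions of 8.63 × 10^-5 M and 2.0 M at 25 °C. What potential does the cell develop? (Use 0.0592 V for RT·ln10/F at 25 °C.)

0.13 V

Both half-cells are Pb²⁺/Pb, so E°_cell = 0. The concentrated side is the cathode; the cell reaction moves Pb²⁺ from high to low concentration with n = 2.
Q = [Pb²⁺]_dilute/[Pb²⁺]_conc = 8.63 × 10^-5/2.0 = 4.31 × 10^-5.
E = 0 − (0.0592/2) log Q = −(0.0592/2)(-4.365) = 0.1292 V.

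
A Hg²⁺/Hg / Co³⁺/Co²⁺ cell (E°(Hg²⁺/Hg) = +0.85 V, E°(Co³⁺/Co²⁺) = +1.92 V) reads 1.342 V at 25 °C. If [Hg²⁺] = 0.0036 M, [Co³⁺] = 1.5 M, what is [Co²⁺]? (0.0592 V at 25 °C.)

6.4 × 10^-4 M

From the Nernst equation, log Q = n(E° − E)/0.0592 = 2(1.07 − 1.342)/0.0592 = -9.189, so Q = 6.47 × 10^-10.
With Q = [Hg²⁺]·[Co²⁺]^2/[Co³⁺]^2 and the known concentrations, [Co²⁺]^2 in the numerator gives [Co²⁺] = 6.4 × 10^-4 M.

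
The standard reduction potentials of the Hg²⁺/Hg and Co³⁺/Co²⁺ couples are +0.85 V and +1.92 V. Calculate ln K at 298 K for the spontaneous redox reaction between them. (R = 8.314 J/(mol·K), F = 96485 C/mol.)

ln K = 83.3

E°_cell = +1.92 − (+0.85) = 1.07 V, with n = 2 electrons transferred.
At equilibrium E = 0, so the Nernst equation gives ln K = nFE°/RT = (2)(96485)(1.07)/((8.314)(298)) = 83.34.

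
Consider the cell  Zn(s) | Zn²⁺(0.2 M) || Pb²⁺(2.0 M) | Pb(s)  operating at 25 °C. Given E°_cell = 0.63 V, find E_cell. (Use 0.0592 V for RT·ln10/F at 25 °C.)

0.660 V

Balancing electrons gives n = 2; the reaction quotient is Q = [Zn²⁺]/[Pb²⁺] = 0.100.
At 25 °C, E = E° − (0.0592/n) log Q = 0.63 − (0.0592/2)(-1.000) = 0.630 + 0.030 = 0.660 V.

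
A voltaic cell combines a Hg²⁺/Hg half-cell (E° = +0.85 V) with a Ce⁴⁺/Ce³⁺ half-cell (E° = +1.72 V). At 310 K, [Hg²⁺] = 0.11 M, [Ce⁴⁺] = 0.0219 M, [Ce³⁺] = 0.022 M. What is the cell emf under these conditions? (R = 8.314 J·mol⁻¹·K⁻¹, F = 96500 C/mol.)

The Ce⁴⁺/Ce³⁺ couple has the higher reduction potential and acts as the cathode, so E°_cell = +1.72 − (+0.85) = 0.87 V.
Balancing electrons gives n = 2; the reaction quotient is Q = [Hg²⁺]·[Ce³⁺]^2/[Ce⁴⁺]^2 = 0.111.
E = E° − (RT/nF) ln Q = 0.87 − (8.314×310)/(2×96500) × (-2.198) = 0.870 + 0.029 = 0.899 V.

0.899 V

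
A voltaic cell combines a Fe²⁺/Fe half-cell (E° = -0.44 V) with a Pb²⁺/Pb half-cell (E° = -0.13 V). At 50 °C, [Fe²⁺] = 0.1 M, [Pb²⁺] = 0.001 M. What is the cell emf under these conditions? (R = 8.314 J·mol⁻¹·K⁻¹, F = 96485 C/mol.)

0.246 V

The Pb²⁺/Pb couple has the higher reduction potential and acts as the cathode, so E°_cell = -0.13 − (-0.44) = 0.31 V.
Balancing electrons gives n = 2; the reaction quotient is Q = [Fe²⁺]/[Pb²⁺] = 100.
E = E° − (RT/nF) ln Q = 0.31 − (8.314×323)/(2×96485) × (4.605) = 0.310 − 0.064 = 0.246 V.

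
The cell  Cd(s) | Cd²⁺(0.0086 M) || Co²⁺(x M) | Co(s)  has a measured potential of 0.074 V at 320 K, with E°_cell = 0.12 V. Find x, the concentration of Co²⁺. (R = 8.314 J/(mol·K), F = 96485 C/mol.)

From the Nernst equation, ln Q = nF(E° − E)/RT = 2×96485×(0.12 − 0.074)/(8.314×320) = 3.336, so Q = 28.1.
With Q = [Cd²⁺]/[Co²⁺] and the known concentrations, [Co²⁺] in the denominator gives [Co²⁺] = 3.1 × 10^-4 M.

3.1 × 10^-4 M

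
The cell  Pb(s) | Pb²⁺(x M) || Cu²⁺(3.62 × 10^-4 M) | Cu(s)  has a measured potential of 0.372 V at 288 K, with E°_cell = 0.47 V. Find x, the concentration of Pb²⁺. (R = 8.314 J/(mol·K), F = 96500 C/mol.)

From the Nernst equation, ln Q = nF(E° − E)/RT = 2×96500×(0.47 − 0.372)/(8.314×288) = 7.899, so Q = 2700.
With Q = [Pb²⁺]/[Cu²⁺] and the known concentrations, [Pb²⁺] in the numerator gives [Pb²⁺] = 0.98 M.

0.98 M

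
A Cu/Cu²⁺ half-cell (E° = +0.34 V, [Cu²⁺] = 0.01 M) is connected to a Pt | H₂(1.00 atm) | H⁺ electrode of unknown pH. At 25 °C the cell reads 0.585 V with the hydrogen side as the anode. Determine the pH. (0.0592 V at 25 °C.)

pH = 5.14

E°_cell = 0.34 V and n = 2.
log Q = n(E° − E)/0.0592 = 2×(0.34 − 0.585)/0.0592 = -8.277.
With Q = [H⁺]^2 / ([Cu²⁺]·P(H₂)), solving for [H⁺] gives log[H⁺] = -5.139, so pH = 5.14.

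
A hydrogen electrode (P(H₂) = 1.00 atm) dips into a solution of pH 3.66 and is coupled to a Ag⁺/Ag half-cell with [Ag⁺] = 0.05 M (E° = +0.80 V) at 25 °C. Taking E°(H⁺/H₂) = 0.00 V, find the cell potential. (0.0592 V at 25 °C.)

0.94 V

The Ag⁺/Ag couple is the cathode, so E°_cell = 0.80 V; n = 2.
[H⁺] = 10^(−3.66) = 2.2 × 10^-4 M, and Q = [H⁺]^2 / ([Ag⁺]^2·P(H₂)) = 1.91 × 10^-5.
E = E° − (0.0592/2) log Q = 0.80 − (0.0592/2)(-4.718) = 0.940 V.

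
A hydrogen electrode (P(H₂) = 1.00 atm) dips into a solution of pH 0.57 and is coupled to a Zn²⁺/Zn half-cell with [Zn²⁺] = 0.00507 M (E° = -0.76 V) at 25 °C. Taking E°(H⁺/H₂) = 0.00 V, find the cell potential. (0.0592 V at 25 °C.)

0.79 V

The hydrogen couple is the cathode, so E°_cell = 0.76 V; n = 2.
[H⁺] = 10^(−0.57) = 0.27 M, and Q = [Zn²⁺]·P(H₂) / [H⁺]^2 = 0.0700.
E = E° − (0.0592/2) log Q = 0.76 − (0.0592/2)(-1.155) = 0.794 V.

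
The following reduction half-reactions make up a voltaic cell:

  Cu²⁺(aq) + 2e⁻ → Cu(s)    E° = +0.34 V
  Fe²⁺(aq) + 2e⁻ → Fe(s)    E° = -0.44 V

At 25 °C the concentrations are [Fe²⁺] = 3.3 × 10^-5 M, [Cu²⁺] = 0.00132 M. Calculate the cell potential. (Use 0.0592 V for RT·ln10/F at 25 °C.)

0.827 V

The Cu²⁺/Cu couple has the higher reduction potential and acts as the cathode, so E°_cell = +0.34 − (-0.44) = 0.78 V.
Balancing electrons gives n = 2; the reaction quotient is Q = [Fe²⁺]/[Cu²⁺] = 0.0250.
At 25 °C, E = E° − (0.0592/n) log Q = 0.78 − (0.0592/2)(-1.602) = 0.780 + 0.047 = 0.827 V.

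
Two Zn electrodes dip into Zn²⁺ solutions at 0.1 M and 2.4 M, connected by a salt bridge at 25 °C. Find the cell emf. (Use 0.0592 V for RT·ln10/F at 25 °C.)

Both half-cells are Zn²⁺/Zn, so E°_cell = 0. The concentrated side is the cathode; the cell reaction moves Zn²⁺ from high to low concentration with n = 2.
Q = [Zn²⁺]_dilute/[Zn²⁺]_conc = 0.1/2.4 = 0.0417.
E = 0 − (0.0592/2) log Q = −(0.0592/2)(-1.380) = 0.0408 V.

0.041 V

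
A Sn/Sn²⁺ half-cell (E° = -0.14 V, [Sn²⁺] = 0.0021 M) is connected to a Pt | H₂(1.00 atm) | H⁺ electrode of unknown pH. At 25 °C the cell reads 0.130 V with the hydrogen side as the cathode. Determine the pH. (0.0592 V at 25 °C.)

pH = 1.51

E°_cell = 0.14 V and n = 2.
log Q = n(E° − E)/0.0592 = 2×(0.14 − 0.130)/0.0592 = 0.338.
With Q = [Sn²⁺]·P(H₂) / [H⁺]^2, solving for [H⁺] gives log[H⁺] = -1.508, so pH = 1.51.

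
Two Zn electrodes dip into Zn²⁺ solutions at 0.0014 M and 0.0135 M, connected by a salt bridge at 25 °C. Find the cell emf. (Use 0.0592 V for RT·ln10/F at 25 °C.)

0.029 V

Both half-cells are Zn²⁺/Zn, so E°_cell = 0. The concentrated side is the cathode; the cell reaction moves Zn²⁺ from high to low concentration with n = 2.
Q = [Zn²⁺]_dilute/[Zn²⁺]_conc = 0.0014/0.0135 = 0.104.
E = 0 − (0.0592/2) log Q = −(0.0592/2)(-0.984) = 0.0291 V.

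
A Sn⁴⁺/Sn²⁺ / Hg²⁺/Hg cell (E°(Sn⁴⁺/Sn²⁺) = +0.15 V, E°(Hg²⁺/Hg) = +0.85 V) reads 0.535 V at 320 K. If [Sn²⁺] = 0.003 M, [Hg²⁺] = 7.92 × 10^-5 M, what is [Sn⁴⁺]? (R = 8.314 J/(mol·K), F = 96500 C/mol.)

From the Nernst equation, ln Q = nF(E° − E)/RT = 2×96500×(0.70 − 0.535)/(8.314×320) = 11.970, so Q = 1.58 × 10^5.
With Q = [Sn⁴⁺]/([Sn²⁺]·[Hg²⁺]) and the known concentrations, [Sn⁴⁺] in the numerator gives [Sn⁴⁺] = 0.038 M.

0.038 M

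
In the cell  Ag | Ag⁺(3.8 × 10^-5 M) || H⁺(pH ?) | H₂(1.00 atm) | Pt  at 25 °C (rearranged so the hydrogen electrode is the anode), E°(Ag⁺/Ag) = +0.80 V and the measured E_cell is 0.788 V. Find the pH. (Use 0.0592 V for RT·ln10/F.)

E°_cell = 0.80 V and n = 2.
log Q = n(E° − E)/0.0592 = 2×(0.80 − 0.788)/0.0592 = 0.405.
With Q = [H⁺]^2 / ([Ag⁺]^2·P(H₂)), solving for [H⁺] gives log[H⁺] = -4.218, so pH = 4.22.

pH = 4.22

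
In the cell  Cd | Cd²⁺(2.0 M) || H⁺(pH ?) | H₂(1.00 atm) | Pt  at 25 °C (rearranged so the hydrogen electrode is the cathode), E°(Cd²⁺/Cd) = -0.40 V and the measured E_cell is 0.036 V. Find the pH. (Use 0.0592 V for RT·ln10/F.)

pH = 6.00

E°_cell = 0.40 V and n = 2.
log Q = n(E° − E)/0.0592 = 2×(0.40 − 0.036)/0.0592 = 12.297.
With Q = [Cd²⁺]·P(H₂) / [H⁺]^2, solving for [H⁺] gives log[H⁺] = -5.998, so pH = 6.00.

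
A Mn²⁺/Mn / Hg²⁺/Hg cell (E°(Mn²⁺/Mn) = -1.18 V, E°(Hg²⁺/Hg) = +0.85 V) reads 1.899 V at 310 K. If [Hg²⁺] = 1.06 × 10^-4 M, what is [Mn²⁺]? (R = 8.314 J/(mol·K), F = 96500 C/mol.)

From the Nernst equation, ln Q = nF(E° − E)/RT = 2×96500×(2.03 − 1.899)/(8.314×310) = 9.810, so Q = 1.82 × 10^4.
With Q = [Mn²⁺]/[Hg²⁺] and the known concentrations, [Mn²⁺] in the numerator gives [Mn²⁺] = 1.9 M.

1.9 M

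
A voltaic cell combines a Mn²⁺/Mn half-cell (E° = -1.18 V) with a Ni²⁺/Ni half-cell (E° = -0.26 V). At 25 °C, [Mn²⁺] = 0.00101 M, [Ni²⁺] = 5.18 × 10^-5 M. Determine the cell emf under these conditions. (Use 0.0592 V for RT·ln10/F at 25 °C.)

The Ni²⁺/Ni couple has the higher reduction potential and acts as the cathode, so E°_cell = -0.26 − (-1.18) = 0.92 V.
Balancing electrons gives n = 2; the reaction quotient is Q = [Mn²⁺]/[Ni²⁺] = 19.5.
At 25 °C, E = E° − (0.0592/n) log Q = 0.92 − (0.0592/2)(1.290) = 0.920 − 0.038 = 0.882 V.

0.882 V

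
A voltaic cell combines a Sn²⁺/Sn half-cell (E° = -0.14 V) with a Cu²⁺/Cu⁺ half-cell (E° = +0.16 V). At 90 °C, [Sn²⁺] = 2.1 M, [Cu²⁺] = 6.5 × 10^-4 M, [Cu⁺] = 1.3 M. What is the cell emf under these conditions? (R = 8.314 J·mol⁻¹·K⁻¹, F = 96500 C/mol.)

The Cu²⁺/Cu⁺ couple has the higher reduction potential and acts as the cathode, so E°_cell = +0.16 − (-0.14) = 0.30 V.
Balancing electrons gives n = 2; the reaction quotient is Q = [Sn²⁺]·[Cu⁺]^2/[Cu²⁺]^2 = 8.4 × 10^6.
E = E° − (RT/nF) ln Q = 0.30 − (8.314×363)/(2×96500) × (15.944) = 0.300 − 0.249 = 0.051 V.

0.051 V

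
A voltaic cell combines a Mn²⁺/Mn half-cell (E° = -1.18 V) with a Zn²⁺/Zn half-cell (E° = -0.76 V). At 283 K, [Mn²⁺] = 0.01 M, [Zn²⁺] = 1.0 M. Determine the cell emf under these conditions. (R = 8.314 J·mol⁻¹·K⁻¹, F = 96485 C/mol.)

The Zn²⁺/Zn couple has the higher reduction potential and acts as the cathode, so E°_cell = -0.76 − (-1.18) = 0.42 V.
Balancing electrons gives n = 2; the reaction quotient is Q = [Mn²⁺]/[Zn²⁺] = 0.0100.
E = E° − (RT/nF) ln Q = 0.42 − (8.314×283)/(2×96485) × (-4.605) = 0.420 + 0.056 = 0.476 V.

0.476 V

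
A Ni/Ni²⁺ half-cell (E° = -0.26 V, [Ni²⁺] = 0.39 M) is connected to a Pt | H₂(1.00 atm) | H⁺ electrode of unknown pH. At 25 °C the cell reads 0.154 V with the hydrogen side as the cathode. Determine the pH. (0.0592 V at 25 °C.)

E°_cell = 0.26 V and n = 2.
log Q = n(E° − E)/0.0592 = 2×(0.26 − 0.154)/0.0592 = 3.581.
With Q = [Ni²⁺]·P(H₂) / [H⁺]^2, solving for [H⁺] gives log[H⁺] = -1.995, so pH = 2.00.

pH = 2.00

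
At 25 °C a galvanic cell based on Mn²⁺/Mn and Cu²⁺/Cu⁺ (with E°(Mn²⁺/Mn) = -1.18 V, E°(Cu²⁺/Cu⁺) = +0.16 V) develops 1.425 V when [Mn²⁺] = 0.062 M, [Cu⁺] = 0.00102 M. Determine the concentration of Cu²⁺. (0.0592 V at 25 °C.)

From the Nernst equation, log Q = n(E° − E)/0.0592 = 2(1.34 − 1.425)/0.0592 = -2.872, so Q = 0.00134.
With Q = [Mn²⁺]·[Cu⁺]^2/[Cu²⁺]^2 and the known concentrations, [Cu²⁺]^2 in the denominator gives [Cu²⁺] = 0.0069 M.

0.0069 M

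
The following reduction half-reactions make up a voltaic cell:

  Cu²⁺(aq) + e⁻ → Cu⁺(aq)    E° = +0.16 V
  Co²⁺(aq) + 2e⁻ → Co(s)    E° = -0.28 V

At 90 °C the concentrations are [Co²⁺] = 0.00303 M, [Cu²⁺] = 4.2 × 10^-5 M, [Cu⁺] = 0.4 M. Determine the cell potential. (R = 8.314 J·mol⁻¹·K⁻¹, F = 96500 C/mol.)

0.244 V

The Cu²⁺/Cu⁺ couple has the higher reduction potential and acts as the cathode, so E°_cell = +0.16 − (-0.28) = 0.44 V.
Balancing electrons gives n = 2; the reaction quotient is Q = [Co²⁺]·[Cu⁺]^2/[Cu²⁺]^2 = 2.75 × 10^5.
E = E° − (RT/nF) ln Q = 0.44 − (8.314×363)/(2×96500) × (12.524) = 0.440 − 0.196 = 0.244 V.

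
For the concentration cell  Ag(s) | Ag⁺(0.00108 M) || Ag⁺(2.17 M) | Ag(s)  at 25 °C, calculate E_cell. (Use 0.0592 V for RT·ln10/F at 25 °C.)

0.20 V

Both half-cells are Ag⁺/Ag, so E°_cell = 0. The concentrated side is the cathode; the cell reaction moves Ag⁺ from high to low concentration with n = 1.
Q = [Ag⁺]_dilute/[Ag⁺]_conc = 0.00108/2.17 = 4.98 × 10^-4.
E = 0 − (0.0592/1) log Q = −(0.0592/1)(-3.303) = 0.1955 V.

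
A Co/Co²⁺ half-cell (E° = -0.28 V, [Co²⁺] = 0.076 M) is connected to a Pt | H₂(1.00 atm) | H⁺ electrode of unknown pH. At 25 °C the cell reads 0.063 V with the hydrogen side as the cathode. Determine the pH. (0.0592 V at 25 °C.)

pH = 4.23

E°_cell = 0.28 V and n = 2.
log Q = n(E° − E)/0.0592 = 2×(0.28 − 0.063)/0.0592 = 7.331.
With Q = [Co²⁺]·P(H₂) / [H⁺]^2, solving for [H⁺] gives log[H⁺] = -4.225, so pH = 4.23.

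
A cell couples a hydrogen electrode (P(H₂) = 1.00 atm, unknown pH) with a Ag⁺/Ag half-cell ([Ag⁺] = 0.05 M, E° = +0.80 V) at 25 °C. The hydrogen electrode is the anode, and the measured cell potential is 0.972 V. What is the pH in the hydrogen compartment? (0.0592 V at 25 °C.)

E°_cell = 0.80 V and n = 2.
log Q = n(E° − E)/0.0592 = 2×(0.80 − 0.972)/0.0592 = -5.811.
With Q = [H⁺]^2 / ([Ag⁺]^2·P(H₂)), solving for [H⁺] gives log[H⁺] = -4.206, so pH = 4.21.

pH = 4.21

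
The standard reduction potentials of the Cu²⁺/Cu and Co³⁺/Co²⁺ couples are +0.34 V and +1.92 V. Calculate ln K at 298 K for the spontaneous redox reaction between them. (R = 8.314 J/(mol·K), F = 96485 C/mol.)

ln K = 123.1

E°_cell = +1.92 − (+0.34) = 1.58 V, with n = 2 electrons transferred.
At equilibrium E = 0, so the Nernst equation gives ln K = nFE°/RT = (2)(96485)(1.58)/((8.314)(298)) = 123.06.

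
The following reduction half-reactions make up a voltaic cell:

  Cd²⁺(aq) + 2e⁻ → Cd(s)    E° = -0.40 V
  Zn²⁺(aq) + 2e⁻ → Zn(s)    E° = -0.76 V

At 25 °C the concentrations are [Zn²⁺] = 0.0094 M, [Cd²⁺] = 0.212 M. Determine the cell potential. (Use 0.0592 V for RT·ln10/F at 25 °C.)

The Cd²⁺/Cd couple has the higher reduction potential and acts as the cathode, so E°_cell = -0.40 − (-0.76) = 0.36 V.
Balancing electrons gives n = 2; the reaction quotient is Q = [Zn²⁺]/[Cd²⁺] = 0.0443.
At 25 °C, E = E° − (0.0592/n) log Q = 0.36 − (0.0592/2)(-1.353) = 0.360 + 0.040 = 0.400 V.

0.400 V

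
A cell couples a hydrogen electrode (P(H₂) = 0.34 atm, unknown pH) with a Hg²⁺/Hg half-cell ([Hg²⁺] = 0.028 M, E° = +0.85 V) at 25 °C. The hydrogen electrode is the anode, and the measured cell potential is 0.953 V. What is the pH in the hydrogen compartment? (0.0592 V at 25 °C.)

E°_cell = 0.85 V and n = 2.
log Q = n(E° − E)/0.0592 = 2×(0.85 − 0.953)/0.0592 = -3.480.
With Q = [H⁺]^2 / ([Hg²⁺]·P(H₂)), solving for [H⁺] gives log[H⁺] = -2.751, so pH = 2.75.

pH = 2.75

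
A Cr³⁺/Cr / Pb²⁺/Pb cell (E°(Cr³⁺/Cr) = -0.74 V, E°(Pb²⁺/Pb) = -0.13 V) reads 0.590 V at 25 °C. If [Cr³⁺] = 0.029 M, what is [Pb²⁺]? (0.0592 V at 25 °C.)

0.02 M

From the Nernst equation, log Q = n(E° − E)/0.0592 = 6(0.61 − 0.590)/0.0592 = 2.027, so Q = 106.
With Q = [Cr³⁺]^2/[Pb²⁺]^3 and the known concentrations, [Pb²⁺]^3 in the denominator gives [Pb²⁺] = 0.02 M.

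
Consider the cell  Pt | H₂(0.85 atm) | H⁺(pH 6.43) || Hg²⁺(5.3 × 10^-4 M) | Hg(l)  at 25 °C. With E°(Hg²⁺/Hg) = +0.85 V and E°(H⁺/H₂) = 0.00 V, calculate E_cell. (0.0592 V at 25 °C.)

The Hg²⁺/Hg couple is the cathode, so E°_cell = 0.85 V; n = 2.
[H⁺] = 10^(−6.43) = 3.7 × 10^-7 M, and Q = [H⁺]^2 / ([Hg²⁺]·P(H₂)) = 3.06 × 10^-10.
E = E° − (0.0592/2) log Q = 0.85 − (0.0592/2)(-9.514) = 1.132 V.

1.13 V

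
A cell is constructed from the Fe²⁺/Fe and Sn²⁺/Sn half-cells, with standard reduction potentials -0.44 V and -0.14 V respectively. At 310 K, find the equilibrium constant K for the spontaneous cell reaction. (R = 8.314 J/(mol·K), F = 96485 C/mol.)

5.7 × 10^9

E°_cell = -0.14 − (-0.44) = 0.30 V, with n = 2 electrons transferred.
At equilibrium E = 0, so the Nernst equation gives ln K = nFE°/RT = (2)(96485)(0.30)/((8.314)(310)) = 22.46.
K = e^22.46 = 5.7 × 10^9.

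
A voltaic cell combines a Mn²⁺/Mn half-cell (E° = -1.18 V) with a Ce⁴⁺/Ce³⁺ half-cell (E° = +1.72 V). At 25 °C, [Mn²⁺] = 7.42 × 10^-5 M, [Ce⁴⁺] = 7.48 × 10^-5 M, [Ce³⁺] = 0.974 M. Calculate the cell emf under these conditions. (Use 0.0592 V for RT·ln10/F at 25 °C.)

2.78 V

The Ce⁴⁺/Ce³⁺ couple has the higher reduction potential and acts as the cathode, so E°_cell = +1.72 − (-1.18) = 2.90 V.
Balancing electrons gives n = 2; the reaction quotient is Q = [Mn²⁺]·[Ce³⁺]^2/[Ce⁴⁺]^2 = 1.26 × 10^4.
At 25 °C, E = E° − (0.0592/n) log Q = 2.90 − (0.0592/2)(4.100) = 2.900 − 0.121 = 2.779 V.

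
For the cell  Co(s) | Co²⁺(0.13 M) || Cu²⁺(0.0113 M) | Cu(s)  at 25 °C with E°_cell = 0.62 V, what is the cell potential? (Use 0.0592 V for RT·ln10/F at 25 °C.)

0.589 V

Balancing electrons gives n = 2; the reaction quotient is Q = [Co²⁺]/[Cu²⁺] = 11.5.
At 25 °C, E = E° − (0.0592/n) log Q = 0.62 − (0.0592/2)(1.061) = 0.620 − 0.031 = 0.589 V.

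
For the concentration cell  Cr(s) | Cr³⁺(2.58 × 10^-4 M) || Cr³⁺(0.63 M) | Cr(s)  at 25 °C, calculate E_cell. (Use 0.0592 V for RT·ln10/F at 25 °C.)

0.067 V

Both half-cells are Cr³⁺/Cr, so E°_cell = 0. The concentrated side is the cathode; the cell reaction moves Cr³⁺ from high to low concentration with n = 3.
Q = [Cr³⁺]_dilute/[Cr³⁺]_conc = 2.58 × 10^-4/0.63 = 4.1 × 10^-4.
E = 0 − (0.0592/3) log Q = −(0.0592/3)(-3.388) = 0.0669 V.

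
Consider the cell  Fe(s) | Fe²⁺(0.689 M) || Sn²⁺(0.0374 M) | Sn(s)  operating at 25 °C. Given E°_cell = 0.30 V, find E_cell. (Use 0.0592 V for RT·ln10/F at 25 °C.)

0.263 V

Balancing electrons gives n = 2; the reaction quotient is Q = [Fe²⁺]/[Sn²⁺] = 18.4.
At 25 °C, E = E° − (0.0592/n) log Q = 0.30 − (0.0592/2)(1.265) = 0.300 − 0.037 = 0.263 V.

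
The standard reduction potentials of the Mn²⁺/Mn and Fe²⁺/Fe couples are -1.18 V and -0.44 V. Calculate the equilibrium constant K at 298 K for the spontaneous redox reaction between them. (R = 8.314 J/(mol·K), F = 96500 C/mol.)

1.1 × 10^25

E°_cell = -0.44 − (-1.18) = 0.74 V, with n = 2 electrons transferred.
At equilibrium E = 0, so the Nernst equation gives ln K = nFE°/RT = (2)(96500)(0.74)/((8.314)(298)) = 57.65.
K = e^57.65 = 1.1 × 10^25.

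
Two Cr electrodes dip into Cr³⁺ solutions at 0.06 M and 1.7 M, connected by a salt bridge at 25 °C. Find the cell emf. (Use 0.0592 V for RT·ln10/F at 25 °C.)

0.029 V

Both half-cells are Cr³⁺/Cr, so E°_cell = 0. The concentrated side is the cathode; the cell reaction moves Cr³⁺ from high to low concentration with n = 3.
Q = [Cr³⁺]_dilute/[Cr³⁺]_conc = 0.06/1.7 = 0.0353.
E = 0 − (0.0592/3) log Q = −(0.0592/3)(-1.452) = 0.0287 V.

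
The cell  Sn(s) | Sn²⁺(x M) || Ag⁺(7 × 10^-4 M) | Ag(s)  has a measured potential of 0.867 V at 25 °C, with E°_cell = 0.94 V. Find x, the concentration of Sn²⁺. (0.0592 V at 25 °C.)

1.4 × 10^-4 M

From the Nernst equation, log Q = n(E° − E)/0.0592 = 2(0.94 − 0.867)/0.0592 = 2.466, so Q = 293.
With Q = [Sn²⁺]/[Ag⁺]^2 and the known concentrations, [Sn²⁺] in the numerator gives [Sn²⁺] = 1.4 × 10^-4 M.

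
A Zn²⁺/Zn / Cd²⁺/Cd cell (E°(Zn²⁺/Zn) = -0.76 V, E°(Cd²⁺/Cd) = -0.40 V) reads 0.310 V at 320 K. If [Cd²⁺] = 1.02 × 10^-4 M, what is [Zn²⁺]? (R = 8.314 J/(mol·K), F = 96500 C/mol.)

0.0038 M

From the Nernst equation, ln Q = nF(E° − E)/RT = 2×96500×(0.36 − 0.310)/(8.314×320) = 3.627, so Q = 37.6.
With Q = [Zn²⁺]/[Cd²⁺] and the known concentrations, [Zn²⁺] in the numerator gives [Zn²⁺] = 0.0038 M.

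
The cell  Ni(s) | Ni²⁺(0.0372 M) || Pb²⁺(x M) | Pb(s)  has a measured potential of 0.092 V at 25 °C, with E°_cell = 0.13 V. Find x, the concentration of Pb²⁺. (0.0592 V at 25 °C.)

0.0019 M

From the Nernst equation, log Q = n(E° − E)/0.0592 = 2(0.13 − 0.092)/0.0592 = 1.284, so Q = 19.2.
With Q = [Ni²⁺]/[Pb²⁺] and the known concentrations, [Pb²⁺] in the denominator gives [Pb²⁺] = 0.0019 M.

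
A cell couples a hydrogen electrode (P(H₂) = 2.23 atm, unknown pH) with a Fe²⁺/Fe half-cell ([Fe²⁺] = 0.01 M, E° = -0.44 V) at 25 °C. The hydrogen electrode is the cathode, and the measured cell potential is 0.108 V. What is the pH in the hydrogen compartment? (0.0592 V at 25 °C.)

pH = 6.43

E°_cell = 0.44 V and n = 2.
log Q = n(E° − E)/0.0592 = 2×(0.44 − 0.108)/0.0592 = 11.216.
With Q = [Fe²⁺]·P(H₂) / [H⁺]^2, solving for [H⁺] gives log[H⁺] = -6.434, so pH = 6.43.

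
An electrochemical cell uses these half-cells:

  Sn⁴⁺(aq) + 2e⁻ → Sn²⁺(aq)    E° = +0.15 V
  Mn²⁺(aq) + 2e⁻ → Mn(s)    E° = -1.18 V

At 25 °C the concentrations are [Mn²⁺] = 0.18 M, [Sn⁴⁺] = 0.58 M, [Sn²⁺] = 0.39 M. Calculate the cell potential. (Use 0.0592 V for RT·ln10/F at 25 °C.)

The Sn⁴⁺/Sn²⁺ couple has the higher reduction potential and acts as the cathode, so E°_cell = +0.15 − (-1.18) = 1.33 V.
Balancing electrons gives n = 2; the reaction quotient is Q = [Mn²⁺]·[Sn²⁺]/[Sn⁴⁺] = 0.121.
At 25 °C, E = E° − (0.0592/n) log Q = 1.33 − (0.0592/2)(-0.917) = 1.330 + 0.027 = 1.357 V.

1.36 V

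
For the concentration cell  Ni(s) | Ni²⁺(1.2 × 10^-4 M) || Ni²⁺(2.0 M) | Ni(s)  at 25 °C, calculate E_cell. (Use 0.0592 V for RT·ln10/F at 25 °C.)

0.12 V

Both half-cells are Ni²⁺/Ni, so E°_cell = 0. The concentrated side is the cathode; the cell reaction moves Ni²⁺ from high to low concentration with n = 2.
Q = [Ni²⁺]_dilute/[Ni²⁺]_conc = 1.2 × 10^-4/2.0 = 6 × 10^-5.
E = 0 − (0.0592/2) log Q = −(0.0592/2)(-4.222) = 0.1250 V.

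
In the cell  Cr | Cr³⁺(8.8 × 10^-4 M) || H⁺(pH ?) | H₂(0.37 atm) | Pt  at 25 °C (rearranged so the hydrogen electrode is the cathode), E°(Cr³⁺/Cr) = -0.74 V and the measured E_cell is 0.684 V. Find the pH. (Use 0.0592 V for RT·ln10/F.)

E°_cell = 0.74 V and n = 6.
log Q = n(E° − E)/0.0592 = 6×(0.74 − 0.684)/0.0592 = 5.676.
With Q = [Cr³⁺]^2·P(H₂)^3 / [H⁺]^6, solving for [H⁺] gives log[H⁺] = -2.180, so pH = 2.18.

pH = 2.18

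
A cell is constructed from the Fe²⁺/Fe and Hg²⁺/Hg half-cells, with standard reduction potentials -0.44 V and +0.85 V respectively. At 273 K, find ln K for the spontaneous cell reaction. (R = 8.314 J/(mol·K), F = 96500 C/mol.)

E°_cell = +0.85 − (-0.44) = 1.29 V, with n = 2 electrons transferred.
At equilibrium E = 0, so the Nernst equation gives ln K = nFE°/RT = (2)(96500)(1.29)/((8.314)(273)) = 109.69.

ln K = 109.7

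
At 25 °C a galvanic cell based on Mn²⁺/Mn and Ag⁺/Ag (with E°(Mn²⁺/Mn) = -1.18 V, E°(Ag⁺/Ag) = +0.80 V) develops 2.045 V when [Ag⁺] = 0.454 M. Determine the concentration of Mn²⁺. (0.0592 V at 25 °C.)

0.0013 M

From the Nernst equation, log Q = n(E° − E)/0.0592 = 2(1.98 − 2.045)/0.0592 = -2.196, so Q = 0.00637.
With Q = [Mn²⁺]/[Ag⁺]^2 and the known concentrations, [Mn²⁺] in the numerator gives [Mn²⁺] = 0.0013 M.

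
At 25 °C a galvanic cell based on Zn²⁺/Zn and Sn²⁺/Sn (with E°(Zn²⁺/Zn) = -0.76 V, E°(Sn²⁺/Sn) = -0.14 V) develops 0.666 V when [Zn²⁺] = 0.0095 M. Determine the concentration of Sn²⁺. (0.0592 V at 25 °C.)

From the Nernst equation, log Q = n(E° − E)/0.0592 = 2(0.62 − 0.666)/0.0592 = -1.554, so Q = 0.0279.
With Q = [Zn²⁺]/[Sn²⁺] and the known concentrations, [Sn²⁺] in the denominator gives [Sn²⁺] = 0.34 M.

0.34 M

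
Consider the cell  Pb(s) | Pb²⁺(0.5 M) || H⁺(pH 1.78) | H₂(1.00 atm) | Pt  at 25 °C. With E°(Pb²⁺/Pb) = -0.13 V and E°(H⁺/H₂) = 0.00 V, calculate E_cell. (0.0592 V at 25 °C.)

The hydrogen couple is the cathode, so E°_cell = 0.13 V; n = 2.
[H⁺] = 10^(−1.78) = 0.017 M, and Q = [Pb²⁺]·P(H₂) / [H⁺]^2 = 1820.
E = E° − (0.0592/2) log Q = 0.13 − (0.0592/2)(3.259) = 0.034 V.

0.034 V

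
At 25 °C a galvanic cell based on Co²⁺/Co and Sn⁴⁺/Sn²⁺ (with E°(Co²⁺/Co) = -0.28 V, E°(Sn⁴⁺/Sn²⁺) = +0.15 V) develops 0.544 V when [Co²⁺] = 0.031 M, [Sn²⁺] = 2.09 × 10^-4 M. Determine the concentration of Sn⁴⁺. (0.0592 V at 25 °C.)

0.046 M

From the Nernst equation, log Q = n(E° − E)/0.0592 = 2(0.43 − 0.544)/0.0592 = -3.851, so Q = 1.41 × 10^-4.
With Q = [Co²⁺]·[Sn²⁺]/[Sn⁴⁺] and the known concentrations, [Sn⁴⁺] in the denominator gives [Sn⁴⁺] = 0.046 M.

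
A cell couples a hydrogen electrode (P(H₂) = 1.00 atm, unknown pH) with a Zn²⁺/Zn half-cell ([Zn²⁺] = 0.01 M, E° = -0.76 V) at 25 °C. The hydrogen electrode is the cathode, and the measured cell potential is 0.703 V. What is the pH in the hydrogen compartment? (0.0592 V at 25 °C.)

pH = 1.96

E°_cell = 0.76 V and n = 2.
log Q = n(E° − E)/0.0592 = 2×(0.76 − 0.703)/0.0592 = 1.926.
With Q = [Zn²⁺]·P(H₂) / [H⁺]^2, solving for [H⁺] gives log[H⁺] = -1.963, so pH = 1.96.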